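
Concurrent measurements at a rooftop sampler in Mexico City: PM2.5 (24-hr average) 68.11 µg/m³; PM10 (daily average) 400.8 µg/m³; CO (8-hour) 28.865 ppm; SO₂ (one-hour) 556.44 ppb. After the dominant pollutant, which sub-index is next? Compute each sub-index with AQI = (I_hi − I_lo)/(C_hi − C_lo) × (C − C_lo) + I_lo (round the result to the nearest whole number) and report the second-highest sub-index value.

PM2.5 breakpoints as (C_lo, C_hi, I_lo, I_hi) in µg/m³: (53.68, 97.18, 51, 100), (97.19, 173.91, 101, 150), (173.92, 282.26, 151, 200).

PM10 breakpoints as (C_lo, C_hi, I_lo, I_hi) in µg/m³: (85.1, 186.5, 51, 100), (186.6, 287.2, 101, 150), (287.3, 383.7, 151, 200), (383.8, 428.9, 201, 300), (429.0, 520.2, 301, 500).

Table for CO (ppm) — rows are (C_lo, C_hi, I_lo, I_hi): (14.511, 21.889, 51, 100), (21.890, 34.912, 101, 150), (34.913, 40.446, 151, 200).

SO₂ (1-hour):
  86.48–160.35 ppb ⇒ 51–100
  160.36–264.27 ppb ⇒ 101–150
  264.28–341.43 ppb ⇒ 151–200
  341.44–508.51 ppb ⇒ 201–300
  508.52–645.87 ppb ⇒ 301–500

PM2.5: 68.11 lies in 53.68–97.18, so I_lo=51, I_hi=100, C_lo=53.68, C_hi=97.18.
(100−51)/(97.18−53.68) × (68.11−53.68) + 51 = 49/43.50 × 14.43 + 51 ≈ 67.25 → 67.
PM10 400.8: bracket 383.8–428.9 → index 201–300; slope 99/45.1, offset 17.0.
AQI = 201 + 99/45.1·17.0 ≈ 238.32 ⇒ 238.
CO 28.865: bracket 21.890–34.912 → index 101–150; slope 49/13.022, offset 6.975.
AQI = 101 + 49/13.022·6.975 ≈ 127.25 ⇒ 127.
SO₂: 556.44 ∈ [508.52, 645.87] ↔ index [301, 500].
301 + (556.44−508.52)·(500−301)/(645.87−508.52) = 301 + 47.92·199/137.35 ≈ 370.43, so AQI = 370.
Sub-indices: PM2.5→67, PM10→238, CO→127, SO₂→370. Ranked high→low: 370, 238, 127, 67. Second-highest sub-index = 238.

238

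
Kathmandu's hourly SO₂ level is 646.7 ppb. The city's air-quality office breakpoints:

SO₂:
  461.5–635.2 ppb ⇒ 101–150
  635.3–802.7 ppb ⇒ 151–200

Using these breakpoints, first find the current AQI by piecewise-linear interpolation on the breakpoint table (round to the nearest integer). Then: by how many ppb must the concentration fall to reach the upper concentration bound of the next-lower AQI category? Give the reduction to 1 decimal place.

11.5

SO₂ 646.7: bracket 635.3–802.7 → index 151–200; slope 49/167.4, offset 11.4.
AQI = 151 + 49/167.4·11.4 ≈ 154.34 ⇒ 154.
Current AQI 154 is in the Unhealthy range (151–200). The next-lower category tops out at AQI 150, whose upper concentration bound is 635.2 ppb.
Reduction needed = 646.7 − 635.2 = 11.5 ppb.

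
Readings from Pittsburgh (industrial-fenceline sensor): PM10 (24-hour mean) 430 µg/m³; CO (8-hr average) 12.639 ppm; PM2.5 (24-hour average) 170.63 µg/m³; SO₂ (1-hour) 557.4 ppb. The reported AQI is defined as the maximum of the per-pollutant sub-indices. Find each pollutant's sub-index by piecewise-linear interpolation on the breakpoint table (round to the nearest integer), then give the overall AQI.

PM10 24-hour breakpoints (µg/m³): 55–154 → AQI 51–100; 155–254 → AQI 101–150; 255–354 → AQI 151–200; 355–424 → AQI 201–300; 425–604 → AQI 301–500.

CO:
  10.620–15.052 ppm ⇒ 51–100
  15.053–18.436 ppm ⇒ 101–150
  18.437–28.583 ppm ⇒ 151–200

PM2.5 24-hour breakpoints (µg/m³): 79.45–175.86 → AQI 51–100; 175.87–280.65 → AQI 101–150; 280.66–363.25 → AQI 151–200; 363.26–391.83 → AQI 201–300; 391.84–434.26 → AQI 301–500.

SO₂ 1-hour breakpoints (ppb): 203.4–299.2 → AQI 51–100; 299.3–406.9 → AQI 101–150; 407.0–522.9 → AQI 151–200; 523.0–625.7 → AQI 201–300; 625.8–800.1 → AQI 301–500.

307

PM10: 430 ∈ [425, 604] ↔ index [301, 500].
301 + (430−425)·(500−301)/(604−425) = 301 + 5·199/179 ≈ 306.56, so AQI = 307.
CO 12.639: bracket 10.620–15.052 → index 51–100; slope 49/4.432, offset 2.019.
AQI = 51 + 49/4.432·2.019 ≈ 73.32 ⇒ 73.
PM2.5: 170.63 ∈ [79.45, 175.86] ↔ index [51, 100].
51 + (170.63−79.45)·(100−51)/(175.86−79.45) = 51 + 91.18·49/96.41 ≈ 97.34, so AQI = 97.
SO₂: row 523.0–625.7 (AQI 201–300). (300−201)·(557.4−523.0)/(625.7−523.0) + 201 = 99·34.4/102.7 + 201 ≈ 234.16 → 234.
Sub-indices: PM10→307, CO→73, PM2.5→97, SO₂→234. Overall AQI = max = 307; dominant pollutant is PM10.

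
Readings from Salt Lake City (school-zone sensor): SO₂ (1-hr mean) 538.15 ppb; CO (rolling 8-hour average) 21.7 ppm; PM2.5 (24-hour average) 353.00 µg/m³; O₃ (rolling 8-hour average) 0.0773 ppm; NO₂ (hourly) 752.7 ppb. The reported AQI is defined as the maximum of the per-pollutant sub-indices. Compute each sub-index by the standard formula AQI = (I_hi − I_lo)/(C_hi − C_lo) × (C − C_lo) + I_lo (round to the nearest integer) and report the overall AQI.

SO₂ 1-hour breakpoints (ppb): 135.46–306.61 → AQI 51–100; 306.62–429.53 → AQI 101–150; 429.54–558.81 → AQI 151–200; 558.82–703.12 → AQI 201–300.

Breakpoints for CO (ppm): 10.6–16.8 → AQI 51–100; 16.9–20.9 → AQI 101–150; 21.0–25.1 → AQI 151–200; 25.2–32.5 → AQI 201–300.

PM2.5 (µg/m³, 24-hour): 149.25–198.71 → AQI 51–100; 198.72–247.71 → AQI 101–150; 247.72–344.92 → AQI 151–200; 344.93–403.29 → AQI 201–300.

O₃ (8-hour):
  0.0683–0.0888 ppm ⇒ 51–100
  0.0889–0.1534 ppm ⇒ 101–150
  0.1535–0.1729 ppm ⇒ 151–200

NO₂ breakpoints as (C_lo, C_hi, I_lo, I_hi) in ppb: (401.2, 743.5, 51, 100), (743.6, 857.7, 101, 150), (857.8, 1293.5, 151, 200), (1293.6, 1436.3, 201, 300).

215

SO₂: 538.15 lies in 429.54–558.81, so I_lo=151, I_hi=200, C_lo=429.54, C_hi=558.81.
(200−151)/(558.81−429.54) × (538.15−429.54) + 151 = 49/129.27 × 108.61 + 151 ≈ 192.17 → 192.
CO: 21.7 ∈ [21.0, 25.1] ↔ index [151, 200].
151 + (21.7−21.0)·(200−151)/(25.1−21.0) = 151 + 0.7·49/4.1 ≈ 159.37, so AQI = 159.
PM2.5: 353.00 ∈ [344.93, 403.29] ↔ index [201, 300].
201 + (353.00−344.93)·(300−201)/(403.29−344.93) = 201 + 8.07·99/58.36 ≈ 214.69, so AQI = 215.
O₃: row 0.0683–0.0888 (AQI 51–100). (100−51)·(0.0773−0.0683)/(0.0888−0.0683) + 51 = 49·0.0090/0.0205 + 51 ≈ 72.51 → 73.
NO₂: row 743.6–857.7 (AQI 101–150). (150−101)·(752.7−743.6)/(857.7−743.6) + 101 = 49·9.1/114.1 + 101 ≈ 104.91 → 105.
Sub-indices: SO₂→192, CO→159, PM2.5→215, O₃→73, NO₂→105. Overall AQI = max = 215; dominant pollutant is PM2.5.
AQI 215: Very Unhealthy.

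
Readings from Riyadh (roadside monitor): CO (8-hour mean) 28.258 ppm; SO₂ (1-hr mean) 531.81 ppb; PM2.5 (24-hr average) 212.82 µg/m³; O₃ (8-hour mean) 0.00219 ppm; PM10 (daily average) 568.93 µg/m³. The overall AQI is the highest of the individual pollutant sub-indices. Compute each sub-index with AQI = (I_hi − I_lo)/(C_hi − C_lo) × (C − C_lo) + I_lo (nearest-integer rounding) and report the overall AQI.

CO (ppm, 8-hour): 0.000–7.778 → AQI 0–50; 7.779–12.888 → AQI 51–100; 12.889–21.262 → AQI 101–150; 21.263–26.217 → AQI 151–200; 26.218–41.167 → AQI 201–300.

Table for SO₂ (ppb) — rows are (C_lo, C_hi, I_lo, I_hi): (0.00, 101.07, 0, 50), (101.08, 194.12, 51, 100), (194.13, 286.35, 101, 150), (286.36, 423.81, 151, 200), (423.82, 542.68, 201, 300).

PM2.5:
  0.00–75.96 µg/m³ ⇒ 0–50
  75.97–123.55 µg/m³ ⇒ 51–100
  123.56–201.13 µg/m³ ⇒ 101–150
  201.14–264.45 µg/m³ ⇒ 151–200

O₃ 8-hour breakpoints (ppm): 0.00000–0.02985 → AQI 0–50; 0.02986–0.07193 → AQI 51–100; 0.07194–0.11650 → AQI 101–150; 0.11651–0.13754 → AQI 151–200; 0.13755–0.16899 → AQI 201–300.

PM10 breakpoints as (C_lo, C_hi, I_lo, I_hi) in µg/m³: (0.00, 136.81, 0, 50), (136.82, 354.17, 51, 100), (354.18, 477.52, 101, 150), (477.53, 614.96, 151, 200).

CO: row 26.218–41.167 (AQI 201–300). (300−201)·(28.258−26.218)/(41.167−26.218) + 201 = 99·2.040/14.949 + 201 ≈ 214.51 → 215.
SO₂: 531.81 lies in 423.82–542.68, so I_lo=201, I_hi=300, C_lo=423.82, C_hi=542.68.
(300−201)/(542.68−423.82) × (531.81−423.82) + 201 = 99/118.86 × 107.99 + 201 ≈ 290.95 → 291.
PM2.5: row 201.14–264.45 (AQI 151–200). (200−151)·(212.82−201.14)/(264.45−201.14) + 151 = 49·11.68/63.31 + 151 ≈ 160.04 → 160.
O₃: 0.00219 lies in 0.00000–0.02985, so I_lo=0, I_hi=50, C_lo=0.00000, C_hi=0.02985.
(50−0)/(0.02985−0.00000) × (0.00219−0.00000) + 0 = 50/0.02985 × 0.00219 + 0 ≈ 3.67 → 4.
PM10: 568.93 lies in 477.53–614.96, so I_lo=151, I_hi=200, C_lo=477.53, C_hi=614.96.
(200−151)/(614.96−477.53) × (568.93−477.53) + 151 = 49/137.43 × 91.40 + 151 ≈ 183.59 → 184.
Sub-indices: CO→215, SO₂→291, PM2.5→160, O₃→4, PM10→184. Overall AQI = max = 291; dominant pollutant is SO₂.

291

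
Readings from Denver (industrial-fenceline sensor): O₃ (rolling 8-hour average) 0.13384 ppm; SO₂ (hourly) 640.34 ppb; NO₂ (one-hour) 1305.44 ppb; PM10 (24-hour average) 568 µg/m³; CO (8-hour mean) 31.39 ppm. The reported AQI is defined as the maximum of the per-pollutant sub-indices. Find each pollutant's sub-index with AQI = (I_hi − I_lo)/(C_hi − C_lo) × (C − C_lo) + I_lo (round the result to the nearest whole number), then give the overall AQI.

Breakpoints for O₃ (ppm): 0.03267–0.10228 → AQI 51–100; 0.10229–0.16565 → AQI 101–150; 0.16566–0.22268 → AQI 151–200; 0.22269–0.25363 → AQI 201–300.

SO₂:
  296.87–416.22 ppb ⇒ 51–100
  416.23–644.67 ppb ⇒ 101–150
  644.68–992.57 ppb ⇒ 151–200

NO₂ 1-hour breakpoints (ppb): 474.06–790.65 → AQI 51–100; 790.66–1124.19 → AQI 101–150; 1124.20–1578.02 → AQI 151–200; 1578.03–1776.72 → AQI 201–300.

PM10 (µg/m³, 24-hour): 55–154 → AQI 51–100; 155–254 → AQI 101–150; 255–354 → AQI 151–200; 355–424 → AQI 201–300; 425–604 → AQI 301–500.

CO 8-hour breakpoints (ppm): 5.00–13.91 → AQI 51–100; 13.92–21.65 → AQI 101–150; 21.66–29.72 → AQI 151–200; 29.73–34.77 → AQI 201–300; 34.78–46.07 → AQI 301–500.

O₃: 0.13384 lies in 0.10229–0.16565, so I_lo=101, I_hi=150, C_lo=0.10229, C_hi=0.16565.
(150−101)/(0.16565−0.10229) × (0.13384−0.10229) + 101 = 49/0.06336 × 0.03155 + 101 ≈ 125.40 → 125.
SO₂ 640.34: bracket 416.23–644.67 → index 101–150; slope 49/228.44, offset 224.11.
AQI = 101 + 49/228.44·224.11 ≈ 149.07 ⇒ 149.
NO₂: 1305.44 ∈ [1124.20, 1578.02] ↔ index [151, 200].
151 + (1305.44−1124.20)·(200−151)/(1578.02−1124.20) = 151 + 181.24·49/453.82 ≈ 170.57, so AQI = 171.
PM10: 568 lies in 425–604, so I_lo=301, I_hi=500, C_lo=425, C_hi=604.
(500−301)/(604−425) × (568−425) + 301 = 199/179 × 143 + 301 ≈ 459.98 → 460.
CO: 31.39 lies in 29.73–34.77, so I_lo=201, I_hi=300, C_lo=29.73, C_hi=34.77.
(300−201)/(34.77−29.73) × (31.39−29.73) + 201 = 99/5.04 × 1.66 + 201 ≈ 233.61 → 234.
Sub-indices: O₃→125, SO₂→149, NO₂→171, PM10→460, CO→234. Overall AQI = max = 460; dominant pollutant is PM10.

460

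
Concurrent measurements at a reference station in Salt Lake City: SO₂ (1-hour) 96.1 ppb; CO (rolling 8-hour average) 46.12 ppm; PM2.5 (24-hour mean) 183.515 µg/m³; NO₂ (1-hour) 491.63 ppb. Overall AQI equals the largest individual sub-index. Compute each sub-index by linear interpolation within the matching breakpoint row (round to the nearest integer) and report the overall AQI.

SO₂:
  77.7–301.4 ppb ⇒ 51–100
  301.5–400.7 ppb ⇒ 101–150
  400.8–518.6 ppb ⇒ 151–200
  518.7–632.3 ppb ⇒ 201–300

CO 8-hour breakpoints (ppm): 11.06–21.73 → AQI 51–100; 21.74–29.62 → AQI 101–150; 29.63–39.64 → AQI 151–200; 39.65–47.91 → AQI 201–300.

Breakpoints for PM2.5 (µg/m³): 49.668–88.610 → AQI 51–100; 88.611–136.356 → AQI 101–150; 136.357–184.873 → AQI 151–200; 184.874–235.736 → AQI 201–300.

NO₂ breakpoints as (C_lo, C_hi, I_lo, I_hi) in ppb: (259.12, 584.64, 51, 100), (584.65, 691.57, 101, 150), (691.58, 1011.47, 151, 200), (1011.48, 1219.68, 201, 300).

SO₂ 96.1: bracket 77.7–301.4 → index 51–100; slope 49/223.7, offset 18.4.
AQI = 51 + 49/223.7·18.4 ≈ 55.03 ⇒ 55.
CO: 46.12 lies in 39.65–47.91, so I_lo=201, I_hi=300, C_lo=39.65, C_hi=47.91.
(300−201)/(47.91−39.65) × (46.12−39.65) + 201 = 99/8.26 × 6.47 + 201 ≈ 278.55 → 279.
PM2.5: 183.515 lies in 136.357–184.873, so I_lo=151, I_hi=200, C_lo=136.357, C_hi=184.873.
(200−151)/(184.873−136.357) × (183.515−136.357) + 151 = 49/48.516 × 47.158 + 151 ≈ 198.63 → 199.
NO₂: row 259.12–584.64 (AQI 51–100). (100−51)·(491.63−259.12)/(584.64−259.12) + 51 = 49·232.51/325.52 + 51 ≈ 86.00 → 86.
Sub-indices: SO₂→55, CO→279, PM2.5→199, NO₂→86. Overall AQI = max = 279; dominant pollutant is CO.
AQI 279: Very Unhealthy.

279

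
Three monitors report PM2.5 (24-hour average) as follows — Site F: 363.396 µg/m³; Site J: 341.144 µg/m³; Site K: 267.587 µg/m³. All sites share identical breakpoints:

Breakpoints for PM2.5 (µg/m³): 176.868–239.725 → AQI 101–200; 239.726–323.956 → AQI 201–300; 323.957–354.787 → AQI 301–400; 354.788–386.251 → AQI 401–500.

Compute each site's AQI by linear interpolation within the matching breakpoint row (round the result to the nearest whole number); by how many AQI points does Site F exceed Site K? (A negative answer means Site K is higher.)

Site F: row 354.788–386.251 (AQI 401–500). (500−401)·(363.396−354.788)/(386.251−354.788) + 401 = 99·8.608/31.463 + 401 ≈ 428.09 → 428.
Site J: row 323.957–354.787 (AQI 301–400). (400−301)·(341.144−323.957)/(354.787−323.957) + 301 = 99·17.187/30.830 + 301 ≈ 356.19 → 356.
Site K: row 239.726–323.956 (AQI 201–300). (300−201)·(267.587−239.726)/(323.956−239.726) + 201 = 99·27.861/84.230 + 201 ≈ 233.75 → 234.
AQIs: Site F=428, Site J=356, Site K=234. Site F (428) − Site K (234) = 194.

194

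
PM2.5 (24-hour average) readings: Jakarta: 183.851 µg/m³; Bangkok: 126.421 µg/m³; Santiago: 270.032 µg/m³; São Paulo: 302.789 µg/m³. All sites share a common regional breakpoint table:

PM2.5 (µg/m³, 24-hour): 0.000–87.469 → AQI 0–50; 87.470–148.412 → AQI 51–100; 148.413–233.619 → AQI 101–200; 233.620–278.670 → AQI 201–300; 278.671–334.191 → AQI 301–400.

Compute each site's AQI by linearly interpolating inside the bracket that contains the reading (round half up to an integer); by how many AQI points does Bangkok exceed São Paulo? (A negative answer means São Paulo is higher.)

-262

Jakarta 183.851: bracket 148.413–233.619 → index 101–200; slope 99/85.206, offset 35.438.
AQI = 101 + 99/85.206·35.438 ≈ 142.18 ⇒ 142.
Bangkok: 126.421 lies in 87.470–148.412, so I_lo=51, I_hi=100, C_lo=87.470, C_hi=148.412.
(100−51)/(148.412−87.470) × (126.421−87.470) + 51 = 49/60.942 × 38.951 + 51 ≈ 82.32 → 82.
Santiago 270.032: bracket 233.620–278.670 → index 201–300; slope 99/45.050, offset 36.412.
AQI = 201 + 99/45.050·36.412 ≈ 281.02 ⇒ 281.
São Paulo: 302.789 lies in 278.671–334.191, so I_lo=301, I_hi=400, C_lo=278.671, C_hi=334.191.
(400−301)/(334.191−278.671) × (302.789−278.671) + 301 = 99/55.520 × 24.118 + 301 ≈ 344.01 → 344.
AQIs: Jakarta=142, Bangkok=82, Santiago=281, São Paulo=344. Bangkok (82) − São Paulo (344) = -262.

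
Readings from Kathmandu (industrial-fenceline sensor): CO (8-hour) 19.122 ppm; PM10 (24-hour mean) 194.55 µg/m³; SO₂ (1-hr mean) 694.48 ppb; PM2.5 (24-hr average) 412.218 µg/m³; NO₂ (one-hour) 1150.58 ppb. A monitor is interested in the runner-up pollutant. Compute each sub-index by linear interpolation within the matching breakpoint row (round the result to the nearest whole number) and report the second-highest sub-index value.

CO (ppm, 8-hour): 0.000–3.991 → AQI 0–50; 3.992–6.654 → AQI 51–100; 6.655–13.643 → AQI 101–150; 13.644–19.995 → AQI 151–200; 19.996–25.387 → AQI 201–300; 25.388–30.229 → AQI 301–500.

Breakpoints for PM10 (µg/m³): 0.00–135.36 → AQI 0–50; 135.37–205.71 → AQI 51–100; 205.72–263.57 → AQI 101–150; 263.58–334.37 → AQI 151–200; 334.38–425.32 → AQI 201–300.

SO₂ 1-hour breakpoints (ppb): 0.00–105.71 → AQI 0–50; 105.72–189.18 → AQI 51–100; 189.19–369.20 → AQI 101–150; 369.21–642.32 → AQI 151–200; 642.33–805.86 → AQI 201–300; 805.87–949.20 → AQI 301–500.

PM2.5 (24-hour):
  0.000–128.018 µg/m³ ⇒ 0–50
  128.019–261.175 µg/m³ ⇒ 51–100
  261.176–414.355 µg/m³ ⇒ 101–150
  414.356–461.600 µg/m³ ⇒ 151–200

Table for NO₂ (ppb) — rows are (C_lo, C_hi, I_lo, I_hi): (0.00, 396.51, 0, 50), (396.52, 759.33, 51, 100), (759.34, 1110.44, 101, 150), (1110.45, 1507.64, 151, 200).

193

CO 19.122: bracket 13.644–19.995 → index 151–200; slope 49/6.351, offset 5.478.
AQI = 151 + 49/6.351·5.478 ≈ 193.26 ⇒ 193.
PM10: row 135.37–205.71 (AQI 51–100). (100−51)·(194.55−135.37)/(205.71−135.37) + 51 = 49·59.18/70.34 + 51 ≈ 92.23 → 92.
SO₂: row 642.33–805.86 (AQI 201–300). (300−201)·(694.48−642.33)/(805.86−642.33) + 201 = 99·52.15/163.53 + 201 ≈ 232.57 → 233.
PM2.5: 412.218 lies in 261.176–414.355, so I_lo=101, I_hi=150, C_lo=261.176, C_hi=414.355.
(150−101)/(414.355−261.176) × (412.218−261.176) + 101 = 49/153.179 × 151.042 + 101 ≈ 149.32 → 149.
NO₂: row 1110.45–1507.64 (AQI 151–200). (200−151)·(1150.58−1110.45)/(1507.64−1110.45) + 151 = 49·40.13/397.19 + 151 ≈ 155.95 → 156.
Sub-indices: CO→193, PM10→92, SO₂→233, PM2.5→149, NO₂→156. Ranked high→low: 233, 193, 156, 149, 92. Second-highest sub-index = 193.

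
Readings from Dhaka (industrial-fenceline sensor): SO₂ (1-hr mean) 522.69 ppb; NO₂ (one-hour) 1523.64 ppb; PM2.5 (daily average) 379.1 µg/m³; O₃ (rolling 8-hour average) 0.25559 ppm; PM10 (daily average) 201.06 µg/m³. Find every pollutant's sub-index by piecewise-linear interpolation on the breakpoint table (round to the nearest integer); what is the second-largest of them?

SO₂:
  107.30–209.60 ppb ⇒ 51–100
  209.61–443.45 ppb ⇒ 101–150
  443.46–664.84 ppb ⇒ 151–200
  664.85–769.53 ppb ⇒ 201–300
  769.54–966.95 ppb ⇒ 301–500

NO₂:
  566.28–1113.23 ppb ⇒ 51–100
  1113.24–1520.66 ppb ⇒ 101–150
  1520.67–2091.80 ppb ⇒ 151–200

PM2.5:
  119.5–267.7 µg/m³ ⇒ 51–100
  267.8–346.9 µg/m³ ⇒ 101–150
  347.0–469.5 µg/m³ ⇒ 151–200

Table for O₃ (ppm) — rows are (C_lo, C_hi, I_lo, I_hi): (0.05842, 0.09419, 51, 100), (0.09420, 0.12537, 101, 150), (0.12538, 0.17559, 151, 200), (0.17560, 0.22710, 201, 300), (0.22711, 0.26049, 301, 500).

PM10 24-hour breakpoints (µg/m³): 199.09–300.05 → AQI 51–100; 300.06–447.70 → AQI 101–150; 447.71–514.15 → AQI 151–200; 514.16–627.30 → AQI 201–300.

169

SO₂ 522.69: bracket 443.46–664.84 → index 151–200; slope 49/221.38, offset 79.23.
AQI = 151 + 49/221.38·79.23 ≈ 168.54 ⇒ 169.
NO₂: 1523.64 lies in 1520.67–2091.80, so I_lo=151, I_hi=200, C_lo=1520.67, C_hi=2091.80.
(200−151)/(2091.80−1520.67) × (1523.64−1520.67) + 151 = 49/571.13 × 2.97 + 151 ≈ 151.25 → 151.
PM2.5: 379.1 lies in 347.0–469.5, so I_lo=151, I_hi=200, C_lo=347.0, C_hi=469.5.
(200−151)/(469.5−347.0) × (379.1−347.0) + 151 = 49/122.5 × 32.1 + 151 ≈ 163.84 → 164.
O₃: row 0.22711–0.26049 (AQI 301–500). (500−301)·(0.25559−0.22711)/(0.26049−0.22711) + 301 = 199·0.02848/0.03338 + 301 ≈ 470.79 → 471.
PM10 201.06: bracket 199.09–300.05 → index 51–100; slope 49/100.96, offset 1.97.
AQI = 51 + 49/100.96·1.97 ≈ 51.96 ⇒ 52.
Sub-indices: SO₂→169, NO₂→151, PM2.5→164, O₃→471, PM10→52. Ranked high→low: 471, 169, 164, 151, 52. Second-highest sub-index = 169.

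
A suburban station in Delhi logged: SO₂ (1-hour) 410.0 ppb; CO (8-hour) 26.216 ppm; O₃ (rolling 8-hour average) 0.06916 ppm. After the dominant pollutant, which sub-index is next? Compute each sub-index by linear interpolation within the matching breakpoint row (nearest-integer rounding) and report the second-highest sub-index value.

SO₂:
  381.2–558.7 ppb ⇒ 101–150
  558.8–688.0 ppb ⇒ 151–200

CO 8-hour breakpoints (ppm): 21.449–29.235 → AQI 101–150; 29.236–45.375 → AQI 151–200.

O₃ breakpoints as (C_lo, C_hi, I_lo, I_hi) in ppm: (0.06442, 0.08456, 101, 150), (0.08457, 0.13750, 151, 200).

113

SO₂: 410.0 lies in 381.2–558.7, so I_lo=101, I_hi=150, C_lo=381.2, C_hi=558.7.
(150−101)/(558.7−381.2) × (410.0−381.2) + 101 = 49/177.5 × 28.8 + 101 ≈ 108.95 → 109.
CO 26.216: bracket 21.449–29.235 → index 101–150; slope 49/7.786, offset 4.767.
AQI = 101 + 49/7.786·4.767 ≈ 131.00 ⇒ 131.
O₃: 0.06916 ∈ [0.06442, 0.08456] ↔ index [101, 150].
101 + (0.06916−0.06442)·(150−101)/(0.08456−0.06442) = 101 + 0.00474·49/0.02014 ≈ 112.53, so AQI = 113.
Sub-indices: SO₂→109, CO→131, O₃→113. Ranked high→low: 131, 113, 109. Second-highest sub-index = 113.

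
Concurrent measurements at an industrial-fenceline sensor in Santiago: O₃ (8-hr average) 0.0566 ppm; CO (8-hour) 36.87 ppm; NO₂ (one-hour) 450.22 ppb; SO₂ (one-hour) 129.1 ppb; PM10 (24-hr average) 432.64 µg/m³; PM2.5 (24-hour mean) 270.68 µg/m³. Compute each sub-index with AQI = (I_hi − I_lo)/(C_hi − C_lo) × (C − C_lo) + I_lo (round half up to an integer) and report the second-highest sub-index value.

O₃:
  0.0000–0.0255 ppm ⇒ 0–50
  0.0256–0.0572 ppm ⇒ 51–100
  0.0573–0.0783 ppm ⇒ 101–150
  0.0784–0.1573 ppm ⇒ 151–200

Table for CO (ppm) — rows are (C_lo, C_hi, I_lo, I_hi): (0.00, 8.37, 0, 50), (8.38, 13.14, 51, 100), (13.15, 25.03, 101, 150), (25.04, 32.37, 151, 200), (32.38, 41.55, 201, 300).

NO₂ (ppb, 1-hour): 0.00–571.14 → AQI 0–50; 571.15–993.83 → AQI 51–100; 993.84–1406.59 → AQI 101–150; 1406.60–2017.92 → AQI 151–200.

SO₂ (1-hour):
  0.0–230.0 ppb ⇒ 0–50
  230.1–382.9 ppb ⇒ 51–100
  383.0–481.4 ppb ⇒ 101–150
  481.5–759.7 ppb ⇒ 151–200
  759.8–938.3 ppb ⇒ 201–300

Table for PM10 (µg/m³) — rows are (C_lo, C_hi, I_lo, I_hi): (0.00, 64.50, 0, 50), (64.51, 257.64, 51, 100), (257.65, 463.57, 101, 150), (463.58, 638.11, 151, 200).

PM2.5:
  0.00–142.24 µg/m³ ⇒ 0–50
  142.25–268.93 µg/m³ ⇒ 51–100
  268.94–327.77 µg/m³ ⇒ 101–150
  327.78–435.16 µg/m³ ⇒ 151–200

O₃: 0.0566 ∈ [0.0256, 0.0572] ↔ index [51, 100].
51 + (0.0566−0.0256)·(100−51)/(0.0572−0.0256) = 51 + 0.0310·49/0.0316 ≈ 99.07, so AQI = 99.
CO: row 32.38–41.55 (AQI 201–300). (300−201)·(36.87−32.38)/(41.55−32.38) + 201 = 99·4.49/9.17 + 201 ≈ 249.47 → 249.
NO₂: 450.22 ∈ [0.00, 571.14] ↔ index [0, 50].
0 + (450.22−0.00)·(50−0)/(571.14−0.00) = 0 + 450.22·50/571.14 ≈ 39.41, so AQI = 39.
SO₂: 129.1 lies in 0.0–230.0, so I_lo=0, I_hi=50, C_lo=0.0, C_hi=230.0.
(50−0)/(230.0−0.0) × (129.1−0.0) + 0 = 50/230.0 × 129.1 + 0 ≈ 28.07 → 28.
PM10: 432.64 ∈ [257.65, 463.57] ↔ index [101, 150].
101 + (432.64−257.65)·(150−101)/(463.57−257.65) = 101 + 174.99·49/205.92 ≈ 142.64, so AQI = 143.
PM2.5 270.68: bracket 268.94–327.77 → index 101–150; slope 49/58.83, offset 1.74.
AQI = 101 + 49/58.83·1.74 ≈ 102.45 ⇒ 102.
Sub-indices: O₃→99, CO→249, NO₂→39, SO₂→28, PM10→143, PM2.5→102. Ranked high→low: 249, 143, 102, 99, 39, 28. Second-highest sub-index = 143.

143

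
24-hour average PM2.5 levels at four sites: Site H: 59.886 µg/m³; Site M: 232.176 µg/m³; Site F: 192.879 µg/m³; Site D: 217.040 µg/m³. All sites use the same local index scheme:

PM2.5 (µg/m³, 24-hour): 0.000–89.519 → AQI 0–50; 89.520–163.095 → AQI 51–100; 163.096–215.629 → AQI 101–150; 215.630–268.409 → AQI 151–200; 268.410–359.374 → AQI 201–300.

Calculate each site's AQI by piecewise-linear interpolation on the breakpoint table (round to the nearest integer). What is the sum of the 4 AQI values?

480

Site H: 59.886 lies in 0.000–89.519, so I_lo=0, I_hi=50, C_lo=0.000, C_hi=89.519.
(50−0)/(89.519−0.000) × (59.886−0.000) + 0 = 50/89.519 × 59.886 + 0 ≈ 33.45 → 33.
Site M: 232.176 ∈ [215.630, 268.409] ↔ index [151, 200].
151 + (232.176−215.630)·(200−151)/(268.409−215.630) = 151 + 16.546·49/52.779 ≈ 166.36, so AQI = 166.
Site F: 192.879 lies in 163.096–215.629, so I_lo=101, I_hi=150, C_lo=163.096, C_hi=215.629.
(150−101)/(215.629−163.096) × (192.879−163.096) + 101 = 49/52.533 × 29.783 + 101 ≈ 128.78 → 129.
Site D: 217.040 ∈ [215.630, 268.409] ↔ index [151, 200].
151 + (217.040−215.630)·(200−151)/(268.409−215.630) = 151 + 1.410·49/52.779 ≈ 152.31, so AQI = 152.
AQIs: Site H=33, Site M=166, Site F=129, Site D=152. Sum = 33 + 166 + 129 + 152 = 480.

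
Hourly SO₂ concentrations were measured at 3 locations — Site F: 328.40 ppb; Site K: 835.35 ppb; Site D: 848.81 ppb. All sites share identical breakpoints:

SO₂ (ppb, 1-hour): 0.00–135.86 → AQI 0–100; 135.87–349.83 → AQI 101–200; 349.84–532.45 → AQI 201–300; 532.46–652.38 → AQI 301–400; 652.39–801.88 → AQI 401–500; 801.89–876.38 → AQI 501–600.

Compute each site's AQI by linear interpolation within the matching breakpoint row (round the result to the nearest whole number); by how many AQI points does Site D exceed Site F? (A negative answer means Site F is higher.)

Site F: row 135.87–349.83 (AQI 101–200). (200−101)·(328.40−135.87)/(349.83−135.87) + 101 = 99·192.53/213.96 + 101 ≈ 190.08 → 190.
Site K: 835.35 ∈ [801.89, 876.38] ↔ index [501, 600].
501 + (835.35−801.89)·(600−501)/(876.38−801.89) = 501 + 33.46·99/74.49 ≈ 545.47, so AQI = 545.
Site D: row 801.89–876.38 (AQI 501–600). (600−501)·(848.81−801.89)/(876.38−801.89) + 501 = 99·46.92/74.49 + 501 ≈ 563.36 → 563.
AQIs: Site F=190, Site K=545, Site D=563. Site D (563) − Site F (190) = 373.

373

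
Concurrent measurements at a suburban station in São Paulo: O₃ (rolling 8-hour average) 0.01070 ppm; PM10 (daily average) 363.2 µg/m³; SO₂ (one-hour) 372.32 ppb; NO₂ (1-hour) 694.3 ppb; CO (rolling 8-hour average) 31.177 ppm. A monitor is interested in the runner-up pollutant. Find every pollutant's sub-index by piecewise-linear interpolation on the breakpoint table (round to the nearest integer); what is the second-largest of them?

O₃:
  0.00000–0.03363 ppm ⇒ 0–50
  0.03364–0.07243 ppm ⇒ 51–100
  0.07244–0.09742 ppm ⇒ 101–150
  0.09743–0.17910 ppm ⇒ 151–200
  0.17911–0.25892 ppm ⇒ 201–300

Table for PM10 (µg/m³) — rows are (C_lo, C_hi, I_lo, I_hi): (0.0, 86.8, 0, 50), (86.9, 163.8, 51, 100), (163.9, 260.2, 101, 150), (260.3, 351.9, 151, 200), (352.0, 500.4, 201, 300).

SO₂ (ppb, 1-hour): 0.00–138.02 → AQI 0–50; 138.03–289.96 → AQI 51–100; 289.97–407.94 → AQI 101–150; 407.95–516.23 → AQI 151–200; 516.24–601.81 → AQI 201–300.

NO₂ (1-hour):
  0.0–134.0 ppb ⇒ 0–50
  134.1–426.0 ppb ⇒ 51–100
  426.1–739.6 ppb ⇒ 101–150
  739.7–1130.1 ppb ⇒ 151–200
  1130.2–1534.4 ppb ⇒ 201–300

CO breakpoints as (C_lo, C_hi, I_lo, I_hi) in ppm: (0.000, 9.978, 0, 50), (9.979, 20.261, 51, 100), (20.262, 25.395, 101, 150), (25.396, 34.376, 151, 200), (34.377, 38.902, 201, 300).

O₃: 0.01070 ∈ [0.00000, 0.03363] ↔ index [0, 50].
0 + (0.01070−0.00000)·(50−0)/(0.03363−0.00000) = 0 + 0.01070·50/0.03363 ≈ 15.91, so AQI = 16.
PM10: 363.2 lies in 352.0–500.4, so I_lo=201, I_hi=300, C_lo=352.0, C_hi=500.4.
(300−201)/(500.4−352.0) × (363.2−352.0) + 201 = 99/148.4 × 11.2 + 201 ≈ 208.47 → 208.
SO₂: row 289.97–407.94 (AQI 101–150). (150−101)·(372.32−289.97)/(407.94−289.97) + 101 = 49·82.35/117.97 + 101 ≈ 135.20 → 135.
NO₂ 694.3: bracket 426.1–739.6 → index 101–150; slope 49/313.5, offset 268.2.
AQI = 101 + 49/313.5·268.2 ≈ 142.92 ⇒ 143.
CO 31.177: bracket 25.396–34.376 → index 151–200; slope 49/8.980, offset 5.781.
AQI = 151 + 49/8.980·5.781 ≈ 182.54 ⇒ 183.
Sub-indices: O₃→16, PM10→208, SO₂→135, NO₂→143, CO→183. Ranked high→low: 208, 183, 143, 135, 16. Second-highest sub-index = 183.

183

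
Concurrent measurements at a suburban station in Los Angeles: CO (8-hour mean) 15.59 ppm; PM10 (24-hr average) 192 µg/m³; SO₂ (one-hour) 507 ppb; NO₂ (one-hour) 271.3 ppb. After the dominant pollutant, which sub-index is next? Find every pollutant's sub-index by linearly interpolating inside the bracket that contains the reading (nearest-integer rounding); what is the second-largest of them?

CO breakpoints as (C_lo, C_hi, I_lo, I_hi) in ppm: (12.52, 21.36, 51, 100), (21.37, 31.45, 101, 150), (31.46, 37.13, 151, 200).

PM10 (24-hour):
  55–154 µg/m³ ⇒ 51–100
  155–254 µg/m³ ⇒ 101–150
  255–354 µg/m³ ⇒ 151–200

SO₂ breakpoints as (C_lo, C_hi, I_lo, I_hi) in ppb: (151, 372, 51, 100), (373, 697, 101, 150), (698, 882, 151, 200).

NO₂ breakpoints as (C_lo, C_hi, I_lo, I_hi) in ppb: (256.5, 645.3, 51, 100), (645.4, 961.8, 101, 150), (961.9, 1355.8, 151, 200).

CO: row 12.52–21.36 (AQI 51–100). (100−51)·(15.59−12.52)/(21.36−12.52) + 51 = 49·3.07/8.84 + 51 ≈ 68.02 → 68.
PM10: row 155–254 (AQI 101–150). (150−101)·(192−155)/(254−155) + 101 = 49·37/99 + 101 ≈ 119.31 → 119.
SO₂: 507 ∈ [373, 697] ↔ index [101, 150].
101 + (507−373)·(150−101)/(697−373) = 101 + 134·49/324 ≈ 121.27, so AQI = 121.
NO₂: 271.3 ∈ [256.5, 645.3] ↔ index [51, 100].
51 + (271.3−256.5)·(100−51)/(645.3−256.5) = 51 + 14.8·49/388.8 ≈ 52.87, so AQI = 53.
Sub-indices: CO→68, PM10→119, SO₂→121, NO₂→53. Ranked high→low: 121, 119, 68, 53. Second-highest sub-index = 119.

119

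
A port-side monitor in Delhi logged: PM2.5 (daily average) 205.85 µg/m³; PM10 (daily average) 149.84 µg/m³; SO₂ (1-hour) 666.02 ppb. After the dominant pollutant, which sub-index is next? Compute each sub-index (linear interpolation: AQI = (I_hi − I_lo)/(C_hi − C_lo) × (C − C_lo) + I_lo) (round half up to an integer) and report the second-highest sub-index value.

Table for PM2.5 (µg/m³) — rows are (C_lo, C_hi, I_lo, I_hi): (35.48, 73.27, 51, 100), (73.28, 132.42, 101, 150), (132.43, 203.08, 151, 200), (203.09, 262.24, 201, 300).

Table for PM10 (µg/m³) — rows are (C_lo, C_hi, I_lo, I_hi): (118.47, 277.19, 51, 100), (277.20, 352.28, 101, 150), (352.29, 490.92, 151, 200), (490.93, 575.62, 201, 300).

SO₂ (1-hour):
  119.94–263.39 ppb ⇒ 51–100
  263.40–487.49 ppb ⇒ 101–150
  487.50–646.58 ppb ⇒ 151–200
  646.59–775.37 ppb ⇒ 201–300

PM2.5: 205.85 lies in 203.09–262.24, so I_lo=201, I_hi=300, C_lo=203.09, C_hi=262.24.
(300−201)/(262.24−203.09) × (205.85−203.09) + 201 = 99/59.15 × 2.76 + 201 ≈ 205.62 → 206.
PM10 149.84: bracket 118.47–277.19 → index 51–100; slope 49/158.72, offset 31.37.
AQI = 51 + 49/158.72·31.37 ≈ 60.68 ⇒ 61.
SO₂: 666.02 lies in 646.59–775.37, so I_lo=201, I_hi=300, C_lo=646.59, C_hi=775.37.
(300−201)/(775.37−646.59) × (666.02−646.59) + 201 = 99/128.78 × 19.43 + 201 ≈ 215.94 → 216.
Sub-indices: PM2.5→206, PM10→61, SO₂→216. Ranked high→low: 216, 206, 61. Second-highest sub-index = 206.

206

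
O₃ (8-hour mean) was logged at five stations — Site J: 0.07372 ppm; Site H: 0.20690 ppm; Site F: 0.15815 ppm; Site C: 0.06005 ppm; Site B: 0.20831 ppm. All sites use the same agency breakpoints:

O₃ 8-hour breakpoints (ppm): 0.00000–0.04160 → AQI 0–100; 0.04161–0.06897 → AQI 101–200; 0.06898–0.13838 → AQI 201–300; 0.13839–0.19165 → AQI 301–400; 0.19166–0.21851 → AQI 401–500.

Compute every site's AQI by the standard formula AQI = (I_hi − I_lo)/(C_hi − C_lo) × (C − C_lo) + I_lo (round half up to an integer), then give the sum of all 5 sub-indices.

1633

Site J: 0.07372 lies in 0.06898–0.13838, so I_lo=201, I_hi=300, C_lo=0.06898, C_hi=0.13838.
(300−201)/(0.13838−0.06898) × (0.07372−0.06898) + 201 = 99/0.06940 × 0.00474 + 201 ≈ 207.76 → 208.
Site H: 0.20690 lies in 0.19166–0.21851, so I_lo=401, I_hi=500, C_lo=0.19166, C_hi=0.21851.
(500−401)/(0.21851−0.19166) × (0.20690−0.19166) + 401 = 99/0.02685 × 0.01524 + 401 ≈ 457.19 → 457.
Site F: 0.15815 lies in 0.13839–0.19165, so I_lo=301, I_hi=400, C_lo=0.13839, C_hi=0.19165.
(400−301)/(0.19165−0.13839) × (0.15815−0.13839) + 301 = 99/0.05326 × 0.01976 + 301 ≈ 337.73 → 338.
Site C: 0.06005 ∈ [0.04161, 0.06897] ↔ index [101, 200].
101 + (0.06005−0.04161)·(200−101)/(0.06897−0.04161) = 101 + 0.01844·99/0.02736 ≈ 167.72, so AQI = 168.
Site B: row 0.19166–0.21851 (AQI 401–500). (500−401)·(0.20831−0.19166)/(0.21851−0.19166) + 401 = 99·0.01665/0.02685 + 401 ≈ 462.39 → 462.
AQIs: Site J=208, Site H=457, Site F=338, Site C=168, Site B=462. Sum = 208 + 457 + 338 + 168 + 462 = 1633.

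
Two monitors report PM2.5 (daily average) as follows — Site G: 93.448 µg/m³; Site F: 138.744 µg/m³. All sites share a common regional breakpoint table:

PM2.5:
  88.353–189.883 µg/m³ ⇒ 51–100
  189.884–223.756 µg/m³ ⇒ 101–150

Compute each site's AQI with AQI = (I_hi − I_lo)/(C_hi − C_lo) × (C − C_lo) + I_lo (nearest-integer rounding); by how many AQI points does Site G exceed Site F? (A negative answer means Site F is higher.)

Site G: 93.448 ∈ [88.353, 189.883] ↔ index [51, 100].
51 + (93.448−88.353)·(100−51)/(189.883−88.353) = 51 + 5.095·49/101.530 ≈ 53.46, so AQI = 53.
Site F 138.744: bracket 88.353–189.883 → index 51–100; slope 49/101.530, offset 50.391.
AQI = 51 + 49/101.530·50.391 ≈ 75.32 ⇒ 75.
AQIs: Site G=53, Site F=75. Site G (53) − Site F (75) = -22.

-22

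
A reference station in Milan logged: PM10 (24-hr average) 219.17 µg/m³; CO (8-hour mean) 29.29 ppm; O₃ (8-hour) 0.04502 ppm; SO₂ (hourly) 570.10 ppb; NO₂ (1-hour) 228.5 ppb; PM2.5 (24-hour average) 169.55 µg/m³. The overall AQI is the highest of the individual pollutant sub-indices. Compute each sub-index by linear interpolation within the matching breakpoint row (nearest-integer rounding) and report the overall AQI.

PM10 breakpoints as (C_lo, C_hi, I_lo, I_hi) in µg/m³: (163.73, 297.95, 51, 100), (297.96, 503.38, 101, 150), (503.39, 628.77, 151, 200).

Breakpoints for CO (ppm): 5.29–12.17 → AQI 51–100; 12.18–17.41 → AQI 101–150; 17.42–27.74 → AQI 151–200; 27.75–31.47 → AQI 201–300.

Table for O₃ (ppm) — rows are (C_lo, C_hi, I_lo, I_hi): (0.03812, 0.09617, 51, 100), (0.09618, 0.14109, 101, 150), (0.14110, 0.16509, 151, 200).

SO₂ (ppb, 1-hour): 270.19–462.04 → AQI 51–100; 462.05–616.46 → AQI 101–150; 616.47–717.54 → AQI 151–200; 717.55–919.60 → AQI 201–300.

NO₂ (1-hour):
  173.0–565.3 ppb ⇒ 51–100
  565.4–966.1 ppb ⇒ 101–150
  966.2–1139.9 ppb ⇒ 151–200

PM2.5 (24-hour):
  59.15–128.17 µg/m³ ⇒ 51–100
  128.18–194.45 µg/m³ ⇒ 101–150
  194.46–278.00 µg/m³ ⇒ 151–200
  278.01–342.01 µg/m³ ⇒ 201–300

PM10 219.17: bracket 163.73–297.95 → index 51–100; slope 49/134.22, offset 55.44.
AQI = 51 + 49/134.22·55.44 ≈ 71.24 ⇒ 71.
CO: row 27.75–31.47 (AQI 201–300). (300−201)·(29.29−27.75)/(31.47−27.75) + 201 = 99·1.54/3.72 + 201 ≈ 241.98 → 242.
O₃: 0.04502 lies in 0.03812–0.09617, so I_lo=51, I_hi=100, C_lo=0.03812, C_hi=0.09617.
(100−51)/(0.09617−0.03812) × (0.04502−0.03812) + 51 = 49/0.05805 × 0.00690 + 51 ≈ 56.82 → 57.
SO₂: 570.10 lies in 462.05–616.46, so I_lo=101, I_hi=150, C_lo=462.05, C_hi=616.46.
(150−101)/(616.46−462.05) × (570.10−462.05) + 101 = 49/154.41 × 108.05 + 101 ≈ 135.29 → 135.
NO₂: 228.5 ∈ [173.0, 565.3] ↔ index [51, 100].
51 + (228.5−173.0)·(100−51)/(565.3−173.0) = 51 + 55.5·49/392.3 ≈ 57.93, so AQI = 58.
PM2.5: 169.55 lies in 128.18–194.45, so I_lo=101, I_hi=150, C_lo=128.18, C_hi=194.45.
(150−101)/(194.45−128.18) × (169.55−128.18) + 101 = 49/66.27 × 41.37 + 101 ≈ 131.59 → 132.
Sub-indices: PM10→71, CO→242, O₃→57, SO₂→135, NO₂→58, PM2.5→132. Overall AQI = max = 242; dominant pollutant is CO.

242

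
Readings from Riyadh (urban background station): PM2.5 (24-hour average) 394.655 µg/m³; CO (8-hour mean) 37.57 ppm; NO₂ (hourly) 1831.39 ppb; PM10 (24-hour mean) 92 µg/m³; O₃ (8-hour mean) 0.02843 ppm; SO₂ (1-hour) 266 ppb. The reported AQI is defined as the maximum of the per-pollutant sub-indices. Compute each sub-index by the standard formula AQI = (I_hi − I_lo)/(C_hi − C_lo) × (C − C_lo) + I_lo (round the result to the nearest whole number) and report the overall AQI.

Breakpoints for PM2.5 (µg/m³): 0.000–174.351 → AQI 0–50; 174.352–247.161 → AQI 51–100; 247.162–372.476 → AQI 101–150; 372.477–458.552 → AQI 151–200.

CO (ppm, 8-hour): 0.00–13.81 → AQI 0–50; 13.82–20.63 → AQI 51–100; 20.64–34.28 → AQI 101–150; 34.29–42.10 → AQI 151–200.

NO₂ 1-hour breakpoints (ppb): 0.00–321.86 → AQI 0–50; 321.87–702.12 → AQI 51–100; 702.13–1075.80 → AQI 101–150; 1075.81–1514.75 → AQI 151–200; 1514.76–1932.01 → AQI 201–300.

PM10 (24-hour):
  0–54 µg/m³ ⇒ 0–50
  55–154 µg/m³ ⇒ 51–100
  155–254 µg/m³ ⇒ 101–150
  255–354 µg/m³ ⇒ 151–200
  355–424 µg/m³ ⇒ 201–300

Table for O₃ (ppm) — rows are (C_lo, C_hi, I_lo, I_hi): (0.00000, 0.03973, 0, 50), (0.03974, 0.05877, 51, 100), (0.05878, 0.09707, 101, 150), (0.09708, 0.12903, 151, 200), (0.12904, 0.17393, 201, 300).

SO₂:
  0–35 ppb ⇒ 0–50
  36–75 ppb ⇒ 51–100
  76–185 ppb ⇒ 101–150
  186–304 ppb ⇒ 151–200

276

PM2.5 394.655: bracket 372.477–458.552 → index 151–200; slope 49/86.075, offset 22.178.
AQI = 151 + 49/86.075·22.178 ≈ 163.63 ⇒ 164.
CO: row 34.29–42.10 (AQI 151–200). (200−151)·(37.57−34.29)/(42.10−34.29) + 151 = 49·3.28/7.81 + 151 ≈ 171.58 → 172.
NO₂: row 1514.76–1932.01 (AQI 201–300). (300−201)·(1831.39−1514.76)/(1932.01−1514.76) + 201 = 99·316.63/417.25 + 201 ≈ 276.13 → 276.
PM10 92: bracket 55–154 → index 51–100; slope 49/99, offset 37.
AQI = 51 + 49/99·37 ≈ 69.31 ⇒ 69.
O₃: row 0.00000–0.03973 (AQI 0–50). (50−0)·(0.02843−0.00000)/(0.03973−0.00000) + 0 = 50·0.02843/0.03973 + 0 ≈ 35.78 → 36.
SO₂: row 186–304 (AQI 151–200). (200−151)·(266−186)/(304−186) + 151 = 49·80/118 + 151 ≈ 184.22 → 184.
Sub-indices: PM2.5→164, CO→172, NO₂→276, PM10→69, O₃→36, SO₂→184. Overall AQI = max = 276; dominant pollutant is NO₂.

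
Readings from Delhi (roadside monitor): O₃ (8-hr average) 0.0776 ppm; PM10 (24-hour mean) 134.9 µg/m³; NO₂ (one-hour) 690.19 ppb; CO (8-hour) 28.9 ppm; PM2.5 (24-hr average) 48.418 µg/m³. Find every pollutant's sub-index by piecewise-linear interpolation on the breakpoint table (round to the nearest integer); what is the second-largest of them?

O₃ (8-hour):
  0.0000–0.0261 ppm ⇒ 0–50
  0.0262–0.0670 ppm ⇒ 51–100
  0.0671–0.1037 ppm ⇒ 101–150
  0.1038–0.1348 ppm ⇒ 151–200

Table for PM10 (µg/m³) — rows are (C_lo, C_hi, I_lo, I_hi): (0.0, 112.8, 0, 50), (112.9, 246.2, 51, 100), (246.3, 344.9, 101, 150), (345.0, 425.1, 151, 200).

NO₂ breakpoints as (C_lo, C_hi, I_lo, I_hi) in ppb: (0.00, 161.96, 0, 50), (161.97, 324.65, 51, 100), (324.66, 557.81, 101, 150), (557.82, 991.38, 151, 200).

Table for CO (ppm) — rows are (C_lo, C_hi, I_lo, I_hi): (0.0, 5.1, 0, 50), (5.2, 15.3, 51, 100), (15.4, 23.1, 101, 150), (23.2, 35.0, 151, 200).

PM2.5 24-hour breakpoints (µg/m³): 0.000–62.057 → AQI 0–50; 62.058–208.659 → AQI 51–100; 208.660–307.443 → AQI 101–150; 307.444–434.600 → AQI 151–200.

O₃ 0.0776: bracket 0.0671–0.1037 → index 101–150; slope 49/0.0366, offset 0.0105.
AQI = 101 + 49/0.0366·0.0105 ≈ 115.06 ⇒ 115.
PM10: 134.9 lies in 112.9–246.2, so I_lo=51, I_hi=100, C_lo=112.9, C_hi=246.2.
(100−51)/(246.2−112.9) × (134.9−112.9) + 51 = 49/133.3 × 22.0 + 51 ≈ 59.09 → 59.
NO₂: row 557.82–991.38 (AQI 151–200). (200−151)·(690.19−557.82)/(991.38−557.82) + 151 = 49·132.37/433.56 + 151 ≈ 165.96 → 166.
CO 28.9: bracket 23.2–35.0 → index 151–200; slope 49/11.8, offset 5.7.
AQI = 151 + 49/11.8·5.7 ≈ 174.67 ⇒ 175.
PM2.5: 48.418 lies in 0.000–62.057, so I_lo=0, I_hi=50, C_lo=0.000, C_hi=62.057.
(50−0)/(62.057−0.000) × (48.418−0.000) + 0 = 50/62.057 × 48.418 + 0 ≈ 39.01 → 39.
Sub-indices: O₃→115, PM10→59, NO₂→166, CO→175, PM2.5→39. Ranked high→low: 175, 166, 115, 59, 39. Second-highest sub-index = 166.

166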